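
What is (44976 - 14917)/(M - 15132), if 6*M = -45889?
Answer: -180354/136681 ≈ -1.3195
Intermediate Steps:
M = -45889/6 (M = (⅙)*(-45889) = -45889/6 ≈ -7648.2)
(44976 - 14917)/(M - 15132) = (44976 - 14917)/(-45889/6 - 15132) = 30059/(-136681/6) = 30059*(-6/136681) = -180354/136681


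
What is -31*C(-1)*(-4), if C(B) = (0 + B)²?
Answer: 124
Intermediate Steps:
C(B) = B²
-31*C(-1)*(-4) = -31*(-1)²*(-4) = -31*1*(-4) = -31*(-4) = 124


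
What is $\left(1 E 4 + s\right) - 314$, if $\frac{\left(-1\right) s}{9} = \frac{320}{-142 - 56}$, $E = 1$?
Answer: $- \frac{3250}{11} \approx -295.45$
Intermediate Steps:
$s = \frac{160}{11}$ ($s = - 9 \frac{320}{-142 - 56} = - 9 \frac{320}{-198} = - 9 \cdot 320 \left(- \frac{1}{198}\right) = \left(-9\right) \left(- \frac{160}{99}\right) = \frac{160}{11} \approx 14.545$)
$\left(1 E 4 + s\right) - 314 = \left(1 \cdot 1 \cdot 4 + \frac{160}{11}\right) - 314 = \left(1 \cdot 4 + \frac{160}{11}\right) - 314 = \left(4 + \frac{160}{11}\right) - 314 = \frac{204}{11} - 314 = - \frac{3250}{11}$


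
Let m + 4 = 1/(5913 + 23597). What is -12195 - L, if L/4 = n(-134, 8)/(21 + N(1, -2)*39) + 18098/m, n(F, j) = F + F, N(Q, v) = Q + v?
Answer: 6207951931/1062351 ≈ 5843.6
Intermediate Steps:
m = -118039/29510 (m = -4 + 1/(5913 + 23597) = -4 + 1/29510 = -118039/29510 ≈ -4.0000)
n(F, j) = 2*F
L = -19163322376/1062351 (L = 4*((2*(-134))/(21 + (1 - 2)*39) + 18098/(-118039/29510)) = 4*(-268/(21 - 1*39) + 18098*(-29510/118039)) = 4*(-268/(21 - 39) - 534071980/118039) = 4*(-268/(-18) - 534071980/118039) = 4*(-268*(-1/18) - 534071980/118039) = 4*(134/9 - 534071980/118039) = 4*(-4790830594/1062351) = -19163322376/1062351 ≈ -18039.)
-12195 - L = -12195 - 1*(-19163322376/1062351) = -12195 + 19163322376/1062351 = 6207951931/1062351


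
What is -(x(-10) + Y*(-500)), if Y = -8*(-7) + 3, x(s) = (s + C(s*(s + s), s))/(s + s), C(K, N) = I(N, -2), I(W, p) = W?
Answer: 29499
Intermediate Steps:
C(K, N) = N
x(s) = 1 (x(s) = (s + s)/(s + s) = (2*s)/((2*s)) = (2*s)*(1/(2*s)) = 1)
Y = 59 (Y = 56 + 3 = 59)
-(x(-10) + Y*(-500)) = -(1 + 59*(-500)) = -(1 - 29500) = -1*(-29499) = 29499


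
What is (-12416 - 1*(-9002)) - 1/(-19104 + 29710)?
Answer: -36208885/10606 ≈ -3414.0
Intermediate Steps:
(-12416 - 1*(-9002)) - 1/(-19104 + 29710) = (-12416 + 9002) - 1/10606 = -3414 - 1*1/10606 = -3414 - 1/10606 = -36208885/10606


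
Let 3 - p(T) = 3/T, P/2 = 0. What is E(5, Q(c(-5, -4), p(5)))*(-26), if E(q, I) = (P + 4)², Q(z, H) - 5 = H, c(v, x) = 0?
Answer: -416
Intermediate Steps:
P = 0 (P = 2*0 = 0)
p(T) = 3 - 3/T
Q(z, H) = 5 + H
E(q, I) = 16 (E(q, I) = (0 + 4)² = 4² = 16)
E(5, Q(c(-5, -4), p(5)))*(-26) = 16*(-26) = -416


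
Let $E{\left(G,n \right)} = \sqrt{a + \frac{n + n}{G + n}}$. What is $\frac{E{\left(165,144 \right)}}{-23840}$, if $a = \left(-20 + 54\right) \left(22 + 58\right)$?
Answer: $- \frac{\sqrt{451037}}{306940} \approx -0.002188$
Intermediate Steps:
$a = 2720$ ($a = 34 \cdot 80 = 2720$)
$E{\left(G,n \right)} = \sqrt{2720 + \frac{2 n}{G + n}}$ ($E{\left(G,n \right)} = \sqrt{2720 + \frac{n + n}{G + n}} = \sqrt{2720 + \frac{2 n}{G + n}}$)
$\frac{E{\left(165,144 \right)}}{-23840} = \frac{\sqrt{2} \sqrt{\frac{1360 \cdot 165 + 1361 \cdot 144}{165 + 144}}}{-23840} = \sqrt{2} \sqrt{\frac{224400 + 195984}{309}} \left(- \frac{1}{23840}\right) = \sqrt{2} \sqrt{\frac{1}{309} \cdot 420384} \left(- \frac{1}{23840}\right) = \sqrt{2} \sqrt{\frac{140128}{103}} \left(- \frac{1}{23840}\right) = \sqrt{2} \frac{4 \sqrt{902074}}{103} \left(- \frac{1}{23840}\right) = \frac{8 \sqrt{451037}}{103} \left(- \frac{1}{23840}\right) = - \frac{\sqrt{451037}}{306940}$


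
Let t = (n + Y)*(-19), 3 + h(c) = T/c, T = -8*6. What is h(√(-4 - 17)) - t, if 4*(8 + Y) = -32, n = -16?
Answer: -611 + 16*I*√21/7 ≈ -611.0 + 10.474*I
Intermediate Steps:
Y = -16 (Y = -8 + (¼)*(-32) = -8 - 8 = -16)
T = -48
h(c) = -3 - 48/c
t = 608 (t = (-16 - 16)*(-19) = -32*(-19) = 608)
h(√(-4 - 17)) - t = (-3 - 48/√(-4 - 17)) - 1*608 = (-3 - 48*(-I*√21/21)) - 608 = (-3 - (-16)*I*√21/7) - 608 = (-3 + 16*I*√21/7) - 608 = -611 + 16*I*√21/7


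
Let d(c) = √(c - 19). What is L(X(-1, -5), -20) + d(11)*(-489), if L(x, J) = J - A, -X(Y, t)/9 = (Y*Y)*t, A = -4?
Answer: -16 - 978*I*√2 ≈ -16.0 - 1383.1*I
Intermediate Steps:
X(Y, t) = -9*t*Y² (X(Y, t) = -9*Y*Y*t = -9*Y²*t = -9*t*Y²)
L(x, J) = 4 + J (L(x, J) = J - 1*(-4) = J + 4 = 4 + J)
d(c) = √(-19 + c)
L(X(-1, -5), -20) + d(11)*(-489) = (4 - 20) + √(-19 + 11)*(-489) = -16 + √(-8)*(-489) = -16 + (2*I*√2)*(-489) = -16 - 978*I*√2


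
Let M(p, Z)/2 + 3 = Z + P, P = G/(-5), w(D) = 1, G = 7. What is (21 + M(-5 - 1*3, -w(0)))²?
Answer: 2601/25 ≈ 104.04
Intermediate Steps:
P = -7/5 (P = 7/(-5) = 7*(-⅕) = -7/5 ≈ -1.4000)
M(p, Z) = -44/5 + 2*Z (M(p, Z) = -6 + 2*(Z - 7/5) = -6 + 2*(-7/5 + Z) = -6 + (-14/5 + 2*Z) = -44/5 + 2*Z)
(21 + M(-5 - 1*3, -w(0)))² = (21 + (-44/5 + 2*(-1*1)))² = (21 + (-44/5 + 2*(-1)))² = (21 + (-44/5 - 2))² = (21 - 54/5)² = (51/5)² = 2601/25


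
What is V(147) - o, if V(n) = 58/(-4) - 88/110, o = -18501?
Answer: 184857/10 ≈ 18486.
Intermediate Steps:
V(n) = -153/10 (V(n) = 58*(-¼) - 88*1/110 = -29/2 - ⅘ = -153/10)
V(147) - o = -153/10 - 1*(-18501) = -153/10 + 18501 = 184857/10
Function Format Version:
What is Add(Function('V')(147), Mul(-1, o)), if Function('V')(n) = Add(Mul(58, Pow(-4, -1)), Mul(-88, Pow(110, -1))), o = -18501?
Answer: Rational(184857, 10) ≈ 18486.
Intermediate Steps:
Function('V')(n) = Rational(-153, 10) (Function('V')(n) = Add(Mul(58, Rational(-1, 4)), Mul(-88, Rational(1, 110))) = Add(Rational(-29, 2), Rational(-4, 5)) = Rational(-153, 10))
Add(Function('V')(147), Mul(-1, o)) = Add(Rational(-153, 10), Mul(-1, -18501)) = Add(Rational(-153, 10), 18501) = Rational(184857, 10)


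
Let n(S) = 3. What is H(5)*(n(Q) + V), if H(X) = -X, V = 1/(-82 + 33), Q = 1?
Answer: -730/49 ≈ -14.898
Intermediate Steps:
V = -1/49 (V = 1/(-49) = -1/49 ≈ -0.020408)
H(5)*(n(Q) + V) = (-1*5)*(3 - 1/49) = -5*146/49 = -730/49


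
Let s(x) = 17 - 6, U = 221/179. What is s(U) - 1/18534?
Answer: 203873/18534 ≈ 11.000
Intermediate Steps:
U = 221/179 (U = 221*(1/179) = 221/179 ≈ 1.2346)
s(x) = 11
s(U) - 1/18534 = 11 - 1/18534 = 203873/18534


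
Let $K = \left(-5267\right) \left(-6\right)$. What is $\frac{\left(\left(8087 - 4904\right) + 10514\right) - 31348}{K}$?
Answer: $- \frac{17651}{31602} \approx -0.55854$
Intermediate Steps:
$K = 31602$
$\frac{\left(\left(8087 - 4904\right) + 10514\right) - 31348}{K} = \frac{\left(\left(8087 - 4904\right) + 10514\right) - 31348}{31602} = \left(\left(3183 + 10514\right) - 31348\right) \frac{1}{31602} = \left(13697 - 31348\right) \frac{1}{31602} = \left(-17651\right) \frac{1}{31602} = - \frac{17651}{31602}$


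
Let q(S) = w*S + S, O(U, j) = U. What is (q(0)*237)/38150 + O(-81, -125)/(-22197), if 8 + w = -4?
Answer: 27/7399 ≈ 0.0036491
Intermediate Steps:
w = -12 (w = -8 - 4 = -12)
q(S) = -11*S (q(S) = -12*S + S = -11*S)
(q(0)*237)/38150 + O(-81, -125)/(-22197) = (-11*0*237)/38150 - 81/(-22197) = (0*237)*(1/38150) - 81*(-1/22197) = 0*(1/38150) + 27/7399 = 0 + 27/7399 = 27/7399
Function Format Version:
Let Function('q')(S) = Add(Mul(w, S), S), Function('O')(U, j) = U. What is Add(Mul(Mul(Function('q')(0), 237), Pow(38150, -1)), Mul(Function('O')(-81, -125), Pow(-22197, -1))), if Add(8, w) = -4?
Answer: Rational(27, 7399) ≈ 0.0036491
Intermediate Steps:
w = -12 (w = Add(-8, -4) = -12)
Function('q')(S) = Mul(-11, S) (Function('q')(S) = Add(Mul(-12, S), S) = Mul(-11, S))
Add(Mul(Mul(Function('q')(0), 237), Pow(38150, -1)), Mul(Function('O')(-81, -125), Pow(-22197, -1))) = Add(Mul(Mul(Mul(-11, 0), 237), Pow(38150, -1)), Mul(-81, Pow(-22197, -1))) = Add(Mul(Mul(0, 237), Rational(1, 38150)), Mul(-81, Rational(-1, 22197))) = Add(Mul(0, Rational(1, 38150)), Rational(27, 7399)) = Add(0, Rational(27, 7399)) = Rational(27, 7399)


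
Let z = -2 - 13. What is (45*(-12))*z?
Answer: 8100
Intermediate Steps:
z = -15
(45*(-12))*z = (45*(-12))*(-15) = -540*(-15) = 8100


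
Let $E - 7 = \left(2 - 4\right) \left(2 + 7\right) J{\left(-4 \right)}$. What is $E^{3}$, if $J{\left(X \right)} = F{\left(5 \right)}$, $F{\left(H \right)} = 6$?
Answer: $-1030301$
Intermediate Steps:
$J{\left(X \right)} = 6$
$E = -101$ ($E = 7 + \left(2 - 4\right) \left(2 + 7\right) 6 = 7 + \left(-2\right) 9 \cdot 6 = 7 - 108 = -101$)
$E^{3} = \left(-101\right)^{3} = -1030301$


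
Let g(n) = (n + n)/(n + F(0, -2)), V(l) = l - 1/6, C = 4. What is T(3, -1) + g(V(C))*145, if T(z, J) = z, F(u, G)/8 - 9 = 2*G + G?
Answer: 7171/167 ≈ 42.940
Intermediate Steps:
F(u, G) = 72 + 24*G (F(u, G) = 72 + 8*(2*G + G) = 72 + 8*(3*G) = 72 + 24*G)
V(l) = -⅙ + l (V(l) = l - 1*⅙ = l - ⅙ = -⅙ + l)
g(n) = 2*n/(24 + n) (g(n) = (n + n)/(n + (72 + 24*(-2))) = (2*n)/(n + (72 - 48)) = (2*n)/(n + 24) = (2*n)/(24 + n) = 2*n/(24 + n))
T(3, -1) + g(V(C))*145 = 3 + (2*(-⅙ + 4)/(24 + (-⅙ + 4)))*145 = 3 + (2*(23/6)/(24 + 23/6))*145 = 3 + (2*(23/6)/(167/6))*145 = 3 + (2*(23/6)*(6/167))*145 = 3 + (46/167)*145 = 3 + 6670/167 = 7171/167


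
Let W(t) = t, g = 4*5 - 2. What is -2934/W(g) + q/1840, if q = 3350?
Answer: -29657/184 ≈ -161.18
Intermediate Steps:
g = 18 (g = 20 - 2 = 18)
-2934/W(g) + q/1840 = -2934/18 + 3350/1840 = -2934*1/18 + 3350*(1/1840) = -163 + 335/184 = -29657/184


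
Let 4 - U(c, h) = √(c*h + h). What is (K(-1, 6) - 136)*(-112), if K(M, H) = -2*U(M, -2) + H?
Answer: 15456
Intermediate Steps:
U(c, h) = 4 - √(h + c*h) (U(c, h) = 4 - √(c*h + h) = 4 - √(h + c*h))
K(M, H) = -8 + H + 2*√(-2 - 2*M) (K(M, H) = -2*(4 - √(-2*(1 + M))) + H = -2*(4 - √(-2 - 2*M)) + H = (-8 + 2*√(-2 - 2*M)) + H = -8 + H + 2*√(-2 - 2*M))
(K(-1, 6) - 136)*(-112) = ((-8 + 6 + 2*√(-2 - 2*(-1))) - 136)*(-112) = ((-8 + 6 + 2*√(-2 + 2)) - 136)*(-112) = ((-8 + 6 + 2*√0) - 136)*(-112) = ((-8 + 6 + 2*0) - 136)*(-112) = ((-8 + 6 + 0) - 136)*(-112) = (-2 - 136)*(-112) = -138*(-112) = 15456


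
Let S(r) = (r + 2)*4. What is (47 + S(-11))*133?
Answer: 1463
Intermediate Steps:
S(r) = 8 + 4*r (S(r) = (2 + r)*4 = 8 + 4*r)
(47 + S(-11))*133 = (47 + (8 + 4*(-11)))*133 = (47 + (8 - 44))*133 = (47 - 36)*133 = 11*133 = 1463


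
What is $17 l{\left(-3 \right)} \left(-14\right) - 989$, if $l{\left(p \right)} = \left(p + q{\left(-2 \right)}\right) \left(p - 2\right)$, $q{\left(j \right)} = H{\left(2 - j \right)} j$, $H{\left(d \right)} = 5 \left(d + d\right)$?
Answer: $-99759$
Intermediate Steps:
$H{\left(d \right)} = 10 d$ ($H{\left(d \right)} = 5 \cdot 2 d = 10 d$)
$q{\left(j \right)} = j \left(20 - 10 j\right)$ ($q{\left(j \right)} = 10 \left(2 - j\right) j = \left(20 - 10 j\right) j = j \left(20 - 10 j\right)$)
$l{\left(p \right)} = \left(-80 + p\right) \left(-2 + p\right)$ ($l{\left(p \right)} = \left(p + 10 \left(-2\right) \left(2 - -2\right)\right) \left(p - 2\right) = \left(p + 10 \left(-2\right) \left(2 + 2\right)\right) \left(-2 + p\right) = \left(p + 10 \left(-2\right) 4\right) \left(-2 + p\right) = \left(p - 80\right) \left(-2 + p\right) = \left(-80 + p\right) \left(-2 + p\right)$)
$17 l{\left(-3 \right)} \left(-14\right) - 989 = 17 \left(160 + \left(-3\right)^{2} - -246\right) \left(-14\right) - 989 = 17 \left(160 + 9 + 246\right) \left(-14\right) - 989 = 17 \cdot 415 \left(-14\right) - 989 = 7055 \left(-14\right) - 989 = -98770 - 989 = -99759$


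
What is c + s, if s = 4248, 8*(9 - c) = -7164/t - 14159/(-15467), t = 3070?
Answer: 808585942049/189934760 ≈ 4257.2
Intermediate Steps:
c = 1743081569/189934760 (c = 9 - (-7164/3070 - 14159/(-15467))/8 = 9 - (-7164*1/3070 - 14159*(-1/15467))/8 = 9 - (-3582/1535 + 14159/15467)/8 = 9 - ⅛*(-33668729/23741845) = 9 + 33668729/189934760 = 1743081569/189934760 ≈ 9.1773)
c + s = 1743081569/189934760 + 4248 = 808585942049/189934760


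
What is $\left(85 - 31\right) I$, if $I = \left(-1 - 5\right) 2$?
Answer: $-648$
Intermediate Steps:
$I = -12$ ($I = \left(-6\right) 2 = -12$)
$\left(85 - 31\right) I = \left(85 - 31\right) \left(-12\right) = 54 \left(-12\right) = -648$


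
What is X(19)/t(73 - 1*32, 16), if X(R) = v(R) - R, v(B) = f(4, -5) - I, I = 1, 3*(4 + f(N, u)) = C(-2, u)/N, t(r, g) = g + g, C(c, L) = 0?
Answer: -¾ ≈ -0.75000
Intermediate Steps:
t(r, g) = 2*g
f(N, u) = -4 (f(N, u) = -4 + (0/N)/3 = -4 + (⅓)*0 = -4 + 0 = -4)
v(B) = -5 (v(B) = -4 - 1*1 = -4 - 1 = -5)
X(R) = -5 - R
X(19)/t(73 - 1*32, 16) = (-5 - 1*19)/((2*16)) = (-5 - 19)/32 = -24*1/32 = -¾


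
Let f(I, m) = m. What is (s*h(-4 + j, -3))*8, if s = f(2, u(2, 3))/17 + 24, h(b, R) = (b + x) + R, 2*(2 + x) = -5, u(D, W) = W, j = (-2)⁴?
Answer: 14796/17 ≈ 870.35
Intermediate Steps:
j = 16
x = -9/2 (x = -2 + (½)*(-5) = -2 - 5/2 = -9/2 ≈ -4.5000)
h(b, R) = -9/2 + R + b (h(b, R) = (b - 9/2) + R = (-9/2 + b) + R = -9/2 + R + b)
s = 411/17 (s = 3/17 + 24 = 411/17 ≈ 24.176)
(s*h(-4 + j, -3))*8 = (411*(-9/2 - 3 + (-4 + 16))/17)*8 = (411*(-9/2 - 3 + 12)/17)*8 = ((411/17)*(9/2))*8 = (3699/34)*8 = 14796/17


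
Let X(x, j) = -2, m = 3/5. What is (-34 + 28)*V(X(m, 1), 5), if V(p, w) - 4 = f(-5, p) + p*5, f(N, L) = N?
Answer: 66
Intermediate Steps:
m = ⅗ (m = 3*(⅕) = ⅗ ≈ 0.60000)
V(p, w) = -1 + 5*p (V(p, w) = 4 + (-5 + p*5) = 4 + (-5 + 5*p) = -1 + 5*p)
(-34 + 28)*V(X(m, 1), 5) = (-34 + 28)*(-1 + 5*(-2)) = -6*(-1 - 10) = -6*(-11) = 66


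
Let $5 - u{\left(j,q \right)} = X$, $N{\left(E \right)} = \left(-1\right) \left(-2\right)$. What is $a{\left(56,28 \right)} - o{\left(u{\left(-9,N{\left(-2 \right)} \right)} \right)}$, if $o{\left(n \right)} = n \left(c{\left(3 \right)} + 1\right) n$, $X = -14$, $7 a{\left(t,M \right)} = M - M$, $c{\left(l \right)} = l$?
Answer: $-1444$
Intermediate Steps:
$N{\left(E \right)} = 2$
$a{\left(t,M \right)} = 0$ ($a{\left(t,M \right)} = \frac{M - M}{7} = \frac{1}{7} \cdot 0 = 0$)
$u{\left(j,q \right)} = 19$ ($u{\left(j,q \right)} = 5 - -14 = 5 + 14 = 19$)
$o{\left(n \right)} = 4 n^{2}$ ($o{\left(n \right)} = n \left(3 + 1\right) n = n 4 n = 4 n n = 4 n^{2}$)
$a{\left(56,28 \right)} - o{\left(u{\left(-9,N{\left(-2 \right)} \right)} \right)} = 0 - 4 \cdot 19^{2} = 0 - 4 \cdot 361 = 0 - 1444 = -1444$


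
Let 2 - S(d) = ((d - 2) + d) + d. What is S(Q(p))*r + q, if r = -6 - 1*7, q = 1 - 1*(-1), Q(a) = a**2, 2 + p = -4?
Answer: 1354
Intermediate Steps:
p = -6 (p = -2 - 4 = -6)
S(d) = 4 - 3*d (S(d) = 2 - (((d - 2) + d) + d) = 2 - (((-2 + d) + d) + d) = 2 - ((-2 + 2*d) + d) = 2 - (-2 + 3*d) = 2 + (2 - 3*d) = 4 - 3*d)
q = 2 (q = 1 + 1 = 2)
r = -13 (r = -6 - 7 = -13)
S(Q(p))*r + q = (4 - 3*(-6)**2)*(-13) + 2 = (4 - 3*36)*(-13) + 2 = (4 - 108)*(-13) + 2 = -104*(-13) + 2 = 1352 + 2 = 1354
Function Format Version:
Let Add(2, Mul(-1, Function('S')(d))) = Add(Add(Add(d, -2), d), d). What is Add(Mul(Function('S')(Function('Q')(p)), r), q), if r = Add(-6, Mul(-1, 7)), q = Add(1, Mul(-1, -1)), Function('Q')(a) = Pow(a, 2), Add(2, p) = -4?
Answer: 1354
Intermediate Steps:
p = -6 (p = Add(-2, -4) = -6)
Function('S')(d) = Add(4, Mul(-3, d)) (Function('S')(d) = Add(2, Mul(-1, Add(Add(Add(d, -2), d), d))) = Add(2, Mul(-1, Add(Add(Add(-2, d), d), d))) = Add(2, Mul(-1, Add(Add(-2, Mul(2, d)), d))) = Add(2, Mul(-1, Add(-2, Mul(3, d)))) = Add(2, Add(2, Mul(-3, d))) = Add(4, Mul(-3, d)))
q = 2 (q = Add(1, 1) = 2)
r = -13 (r = Add(-6, -7) = -13)
Add(Mul(Function('S')(Function('Q')(p)), r), q) = Add(Mul(Add(4, Mul(-3, Pow(-6, 2))), -13), 2) = Add(Mul(Add(4, Mul(-3, 36)), -13), 2) = Add(Mul(Add(4, -108), -13), 2) = Add(Mul(-104, -13), 2) = Add(1352, 2) = 1354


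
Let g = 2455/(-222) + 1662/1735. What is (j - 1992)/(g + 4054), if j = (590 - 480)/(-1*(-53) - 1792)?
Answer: -36062301180/73206669793 ≈ -0.49261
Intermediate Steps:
g = -3890461/385170 (g = 2455*(-1/222) + 1662*(1/1735) = -2455/222 + 1662/1735 = -3890461/385170 ≈ -10.101)
j = -110/1739 (j = 110/(53 - 1792) = 110/(-1739) = 110*(-1/1739) = -110/1739 ≈ -0.063255)
(j - 1992)/(g + 4054) = (-110/1739 - 1992)/(-3890461/385170 + 4054) = -3464198/(1739*1557588719/385170) = -3464198/1739*385170/1557588719 = -36062301180/73206669793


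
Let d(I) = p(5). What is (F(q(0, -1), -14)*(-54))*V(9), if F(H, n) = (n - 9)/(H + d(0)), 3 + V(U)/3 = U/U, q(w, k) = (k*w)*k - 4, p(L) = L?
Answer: -7452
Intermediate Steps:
d(I) = 5
q(w, k) = -4 + w*k² (q(w, k) = w*k² - 4 = -4 + w*k²)
V(U) = -6 (V(U) = -9 + 3*(U/U) = -9 + 3*1 = -9 + 3 = -6)
F(H, n) = (-9 + n)/(5 + H) (F(H, n) = (n - 9)/(H + 5) = (-9 + n)/(5 + H))
(F(q(0, -1), -14)*(-54))*V(9) = (((-9 - 14)/(5 + (-4 + 0*(-1)²)))*(-54))*(-6) = ((-23/(5 + (-4 + 0*1)))*(-54))*(-6) = ((-23/(5 + (-4 + 0)))*(-54))*(-6) = ((-23/(5 - 4))*(-54))*(-6) = ((-23/1)*(-54))*(-6) = ((1*(-23))*(-54))*(-6) = -23*(-54)*(-6) = 1242*(-6) = -7452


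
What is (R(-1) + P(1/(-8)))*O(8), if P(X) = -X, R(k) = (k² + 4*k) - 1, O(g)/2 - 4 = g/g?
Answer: -155/4 ≈ -38.750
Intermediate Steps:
O(g) = 10 (O(g) = 8 + 2*(g/g) = 8 + 2*1 = 8 + 2 = 10)
R(k) = -1 + k² + 4*k
(R(-1) + P(1/(-8)))*O(8) = ((-1 + (-1)² + 4*(-1)) - 1/(-8))*10 = ((-1 + 1 - 4) - 1*(-⅛))*10 = (-4 + ⅛)*10 = -31/8*10 = -155/4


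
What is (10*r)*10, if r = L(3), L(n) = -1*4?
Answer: -400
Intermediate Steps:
L(n) = -4
r = -4
(10*r)*10 = (10*(-4))*10 = -40*10 = -400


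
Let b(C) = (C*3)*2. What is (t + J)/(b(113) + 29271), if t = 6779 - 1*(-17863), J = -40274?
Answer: -15632/29949 ≈ -0.52195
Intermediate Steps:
t = 24642 (t = 6779 + 17863 = 24642)
b(C) = 6*C (b(C) = (3*C)*2 = 6*C)
(t + J)/(b(113) + 29271) = (24642 - 40274)/(6*113 + 29271) = -15632/(678 + 29271) = -15632/29949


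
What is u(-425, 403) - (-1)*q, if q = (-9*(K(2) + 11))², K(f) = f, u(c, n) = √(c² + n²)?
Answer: 13689 + √343034 ≈ 14275.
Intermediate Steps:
q = 13689 (q = (-9*(2 + 11))² = (-9*13)² = (-117)² = 13689)
u(-425, 403) - (-1)*q = √((-425)² + 403²) - (-1)*13689 = √(180625 + 162409) - 1*(-13689) = √343034 + 13689 = 13689 + √343034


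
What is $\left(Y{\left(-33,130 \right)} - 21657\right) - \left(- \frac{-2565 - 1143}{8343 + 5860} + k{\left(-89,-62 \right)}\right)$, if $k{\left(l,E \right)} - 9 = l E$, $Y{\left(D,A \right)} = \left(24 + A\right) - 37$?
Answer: $- \frac{384436309}{14203} \approx -27067.0$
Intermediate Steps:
$Y{\left(D,A \right)} = -13 + A$
$k{\left(l,E \right)} = 9 + E l$ ($k{\left(l,E \right)} = 9 + l E = 9 + E l$)
$\left(Y{\left(-33,130 \right)} - 21657\right) - \left(- \frac{-2565 - 1143}{8343 + 5860} + k{\left(-89,-62 \right)}\right) = \left(\left(-13 + 130\right) - 21657\right) - \left(9 + 5518 - \frac{-2565 - 1143}{8343 + 5860}\right) = \left(117 - 21657\right) - \left(5527 + \frac{3708}{14203}\right) = -21540 - \frac{78503689}{14203} = - \frac{384436309}{14203}$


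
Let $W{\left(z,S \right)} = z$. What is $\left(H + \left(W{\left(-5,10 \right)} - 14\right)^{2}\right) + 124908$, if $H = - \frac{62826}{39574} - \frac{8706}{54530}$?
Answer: $\frac{67580750264039}{539492555} \approx 1.2527 \cdot 10^{5}$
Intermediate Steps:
$H = - \frac{942608256}{539492555}$ ($H = \left(-62826\right) \frac{1}{39574} - \frac{4353}{27265} = - \frac{31413}{19787} - \frac{4353}{27265} = - \frac{942608256}{539492555} \approx -1.7472$)
$\left(H + \left(W{\left(-5,10 \right)} - 14\right)^{2}\right) + 124908 = \left(- \frac{942608256}{539492555} + \left(-5 - 14\right)^{2}\right) + 124908 = \left(- \frac{942608256}{539492555} + \left(-19\right)^{2}\right) + 124908 = \left(- \frac{942608256}{539492555} + 361\right) + 124908 = \frac{193814204099}{539492555} + 124908 = \frac{67580750264039}{539492555}$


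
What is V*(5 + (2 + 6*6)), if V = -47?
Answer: -2021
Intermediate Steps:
V*(5 + (2 + 6*6)) = -47*(5 + (2 + 6*6)) = -47*(5 + (2 + 36)) = -47*(5 + 38) = -47*43 = -2021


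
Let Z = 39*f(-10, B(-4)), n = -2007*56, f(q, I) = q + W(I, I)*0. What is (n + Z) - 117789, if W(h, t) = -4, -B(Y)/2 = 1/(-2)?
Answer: -230571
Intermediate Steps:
B(Y) = 1 (B(Y) = -2/(-2) = -2*(-½) = 1)
f(q, I) = q (f(q, I) = q - 4*0 = q + 0 = q)
n = -112392
Z = -390 (Z = 39*(-10) = -390)
(n + Z) - 117789 = (-112392 - 390) - 117789 = -112782 - 117789 = -230571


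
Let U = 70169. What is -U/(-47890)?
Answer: 70169/47890 ≈ 1.4652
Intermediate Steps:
-U/(-47890) = -70169/(-47890) = -70169*(-1)/47890 = -1*(-70169/47890) = 70169/47890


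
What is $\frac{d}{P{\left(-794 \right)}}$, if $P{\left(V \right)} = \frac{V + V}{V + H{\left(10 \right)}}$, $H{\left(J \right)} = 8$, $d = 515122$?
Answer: $\frac{101221473}{397} \approx 2.5497 \cdot 10^{5}$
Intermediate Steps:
$P{\left(V \right)} = \frac{2 V}{8 + V}$ ($P{\left(V \right)} = \frac{V + V}{V + 8} = \frac{2 V}{8 + V}$)
$\frac{d}{P{\left(-794 \right)}} = \frac{515122}{2 \left(-794\right) \frac{1}{8 - 794}} = \frac{515122}{2 \left(-794\right) \frac{1}{-786}} = \frac{515122}{2 \left(-794\right) \left(- \frac{1}{786}\right)} = \frac{515122}{\frac{794}{393}} = 515122 \cdot \frac{393}{794} = \frac{101221473}{397}$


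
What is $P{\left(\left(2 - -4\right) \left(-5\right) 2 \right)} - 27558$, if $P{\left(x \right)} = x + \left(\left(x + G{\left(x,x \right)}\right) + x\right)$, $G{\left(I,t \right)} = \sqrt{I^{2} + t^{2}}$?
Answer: $-27738 + 60 \sqrt{2} \approx -27653.0$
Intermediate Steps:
$P{\left(x \right)} = 3 x + \sqrt{2} \sqrt{x^{2}}$ ($P{\left(x \right)} = x + \left(\left(x + \sqrt{x^{2} + x^{2}}\right) + x\right) = x + \left(\left(x + \sqrt{2 x^{2}}\right) + x\right) = x + \left(\left(x + \sqrt{2} \sqrt{x^{2}}\right) + x\right) = x + \left(2 x + \sqrt{2} \sqrt{x^{2}}\right) = 3 x + \sqrt{2} \sqrt{x^{2}}$)
$P{\left(\left(2 - -4\right) \left(-5\right) 2 \right)} - 27558 = \left(3 \left(2 - -4\right) \left(-5\right) 2 + \sqrt{2} \sqrt{\left(\left(2 - -4\right) \left(-5\right) 2\right)^{2}}\right) - 27558 = \left(3 \left(2 + 4\right) \left(-5\right) 2 + \sqrt{2} \sqrt{\left(\left(2 + 4\right) \left(-5\right) 2\right)^{2}}\right) - 27558 = \left(3 \cdot 6 \left(-5\right) 2 + \sqrt{2} \sqrt{\left(6 \left(-5\right) 2\right)^{2}}\right) - 27558 = \left(3 \left(\left(-30\right) 2\right) + \sqrt{2} \sqrt{\left(\left(-30\right) 2\right)^{2}}\right) - 27558 = \left(3 \left(-60\right) + \sqrt{2} \sqrt{\left(-60\right)^{2}}\right) - 27558 = \left(-180 + \sqrt{2} \sqrt{3600}\right) - 27558 = \left(-180 + \sqrt{2} \cdot 60\right) - 27558 = \left(-180 + 60 \sqrt{2}\right) - 27558 = -27738 + 60 \sqrt{2}$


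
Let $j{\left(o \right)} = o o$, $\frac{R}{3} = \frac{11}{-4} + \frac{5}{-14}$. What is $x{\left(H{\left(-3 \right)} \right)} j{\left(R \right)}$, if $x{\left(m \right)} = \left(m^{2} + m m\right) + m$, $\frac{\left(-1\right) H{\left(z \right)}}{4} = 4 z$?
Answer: $\frac{19823211}{49} \approx 4.0456 \cdot 10^{5}$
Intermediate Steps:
$H{\left(z \right)} = - 16 z$ ($H{\left(z \right)} = - 4 \cdot 4 z = - 16 z$)
$x{\left(m \right)} = m + 2 m^{2}$ ($x{\left(m \right)} = \left(m^{2} + m^{2}\right) + m = 2 m^{2} + m = m + 2 m^{2}$)
$R = - \frac{261}{28}$ ($R = 3 \left(\frac{11}{-4} + \frac{5}{-14}\right) = 3 \left(11 \left(- \frac{1}{4}\right) + 5 \left(- \frac{1}{14}\right)\right) = 3 \left(- \frac{11}{4} - \frac{5}{14}\right) = 3 \left(- \frac{87}{28}\right) = - \frac{261}{28} \approx -9.3214$)
$j{\left(o \right)} = o^{2}$
$x{\left(H{\left(-3 \right)} \right)} j{\left(R \right)} = \left(-16\right) \left(-3\right) \left(1 + 2 \left(\left(-16\right) \left(-3\right)\right)\right) \left(- \frac{261}{28}\right)^{2} = 48 \left(1 + 2 \cdot 48\right) \frac{68121}{784} = 48 \left(1 + 96\right) \frac{68121}{784} = 48 \cdot 97 \cdot \frac{68121}{784} = 4656 \cdot \frac{68121}{784} = \frac{19823211}{49}$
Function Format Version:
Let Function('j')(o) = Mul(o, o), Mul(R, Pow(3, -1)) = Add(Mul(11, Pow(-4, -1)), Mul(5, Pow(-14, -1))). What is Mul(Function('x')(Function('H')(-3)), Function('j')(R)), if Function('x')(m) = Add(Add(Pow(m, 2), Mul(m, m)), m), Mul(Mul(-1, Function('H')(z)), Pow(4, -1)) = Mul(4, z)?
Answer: Rational(19823211, 49) ≈ 4.0456e+5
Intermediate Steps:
Function('H')(z) = Mul(-16, z) (Function('H')(z) = Mul(-4, Mul(4, z)) = Mul(-16, z))
Function('x')(m) = Add(m, Mul(2, Pow(m, 2))) (Function('x')(m) = Add(Add(Pow(m, 2), Pow(m, 2)), m) = Add(Mul(2, Pow(m, 2)), m) = Add(m, Mul(2, Pow(m, 2))))
R = Rational(-261, 28) (R = Mul(3, Add(Mul(11, Pow(-4, -1)), Mul(5, Pow(-14, -1)))) = Mul(3, Add(Mul(11, Rational(-1, 4)), Mul(5, Rational(-1, 14)))) = Mul(3, Add(Rational(-11, 4), Rational(-5, 14))) = Mul(3, Rational(-87, 28)) = Rational(-261, 28) ≈ -9.3214)
Function('j')(o) = Pow(o, 2)
Mul(Function('x')(Function('H')(-3)), Function('j')(R)) = Mul(Mul(Mul(-16, -3), Add(1, Mul(2, Mul(-16, -3)))), Pow(Rational(-261, 28), 2)) = Mul(Mul(48, Add(1, Mul(2, 48))), Rational(68121, 784)) = Mul(Mul(48, Add(1, 96)), Rational(68121, 784)) = Mul(Mul(48, 97), Rational(68121, 784)) = Mul(4656, Rational(68121, 784)) = Rational(19823211, 49)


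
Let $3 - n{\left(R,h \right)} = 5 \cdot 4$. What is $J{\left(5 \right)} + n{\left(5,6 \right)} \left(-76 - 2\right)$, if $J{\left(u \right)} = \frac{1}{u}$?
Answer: $\frac{6631}{5} \approx 1326.2$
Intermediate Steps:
$n{\left(R,h \right)} = -17$ ($n{\left(R,h \right)} = 3 - 5 \cdot 4 = 3 - 20 = -17$)
$J{\left(5 \right)} + n{\left(5,6 \right)} \left(-76 - 2\right) = \frac{1}{5} - 17 \left(-76 - 2\right) = \frac{1}{5} - -1326 = \frac{1}{5} + 1326 = \frac{6631}{5}$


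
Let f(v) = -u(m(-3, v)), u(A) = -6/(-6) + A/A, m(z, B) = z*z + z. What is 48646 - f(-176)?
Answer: 48648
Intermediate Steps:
m(z, B) = z + z² (m(z, B) = z² + z = z + z²)
u(A) = 2 (u(A) = -6*(-⅙) + 1 = 1 + 1 = 2)
f(v) = -2 (f(v) = -1*2 = -2)
48646 - f(-176) = 48646 - 1*(-2) = 48646 + 2 = 48648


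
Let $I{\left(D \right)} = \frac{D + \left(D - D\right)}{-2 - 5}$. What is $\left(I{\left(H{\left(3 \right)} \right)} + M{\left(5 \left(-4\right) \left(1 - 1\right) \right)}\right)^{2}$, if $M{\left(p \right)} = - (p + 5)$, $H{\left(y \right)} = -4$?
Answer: $\frac{961}{49} \approx 19.612$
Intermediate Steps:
$M{\left(p \right)} = -5 - p$ ($M{\left(p \right)} = - (5 + p) = -5 - p$)
$I{\left(D \right)} = - \frac{D}{7}$ ($I{\left(D \right)} = \frac{D + 0}{-7} = D \left(- \frac{1}{7}\right) = - \frac{D}{7}$)
$\left(I{\left(H{\left(3 \right)} \right)} + M{\left(5 \left(-4\right) \left(1 - 1\right) \right)}\right)^{2} = \left(\left(- \frac{1}{7}\right) \left(-4\right) - \left(5 + 5 \left(-4\right) \left(1 - 1\right)\right)\right)^{2} = \left(\frac{4}{7} - \left(5 - 0\right)\right)^{2} = \left(\frac{4}{7} - 5\right)^{2} = \left(- \frac{31}{7}\right)^{2} = \frac{961}{49}$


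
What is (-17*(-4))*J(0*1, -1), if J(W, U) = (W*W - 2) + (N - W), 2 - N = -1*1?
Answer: 68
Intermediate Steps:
N = 3 (N = 2 - (-1) = 2 - 1*(-1) = 2 + 1 = 3)
J(W, U) = 1 + W² - W (J(W, U) = (W*W - 2) + (3 - W) = (W² - 2) + (3 - W) = (-2 + W²) + (3 - W) = 1 + W² - W)
(-17*(-4))*J(0*1, -1) = (-17*(-4))*(1 + (0*1)² - 0) = 68*(1 + 0² - 1*0) = 68*(1 + 0 + 0) = 68*1 = 68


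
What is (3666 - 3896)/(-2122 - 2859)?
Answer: 230/4981 ≈ 0.046175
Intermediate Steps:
(3666 - 3896)/(-2122 - 2859) = -230/(-4981) = -230*(-1/4981) = 230/4981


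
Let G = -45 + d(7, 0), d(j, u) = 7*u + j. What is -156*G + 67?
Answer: 5995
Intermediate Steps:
d(j, u) = j + 7*u
G = -38 (G = -45 + (7 + 7*0) = -45 + (7 + 0) = -45 + 7 = -38)
-156*G + 67 = -156*(-38) + 67 = 5928 + 67 = 5995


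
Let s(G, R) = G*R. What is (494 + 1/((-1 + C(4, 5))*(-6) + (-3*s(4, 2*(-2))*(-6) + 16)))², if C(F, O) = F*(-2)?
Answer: 11597351481/47524 ≈ 2.4403e+5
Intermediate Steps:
C(F, O) = -2*F
(494 + 1/((-1 + C(4, 5))*(-6) + (-3*s(4, 2*(-2))*(-6) + 16)))² = (494 + 1/((-1 - 2*4)*(-6) + (-12*2*(-2)*(-6) + 16)))² = (494 + 1/((-1 - 8)*(-6) + (-12*(-4)*(-6) + 16)))² = (494 + 1/(-9*(-6) + (-3*(-16)*(-6) + 16)))² = (494 + 1/(54 + (48*(-6) + 16)))² = (494 + 1/(54 + (-288 + 16)))² = (494 + 1/(54 - 272))² = (494 + 1/(-218))² = (494 - 1/218)² = (107691/218)² = 11597351481/47524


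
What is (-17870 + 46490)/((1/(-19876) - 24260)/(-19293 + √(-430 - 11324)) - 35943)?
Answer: -3361456255191744744243216/4221404453098143054032957 - 18286354886641488*I*√1306/4221404453098143054032957 ≈ -0.79629 - 1.5655e-7*I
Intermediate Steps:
(-17870 + 46490)/((1/(-19876) - 24260)/(-19293 + √(-430 - 11324)) - 35943) = 28620/((-1/19876 - 24260)/(-19293 + √(-11754)) - 35943) = 28620/(-482191761/(19876*(-19293 + 3*I*√1306)) - 35943) = 28620/(-35943 - 482191761/(19876*(-19293 + 3*I*√1306)))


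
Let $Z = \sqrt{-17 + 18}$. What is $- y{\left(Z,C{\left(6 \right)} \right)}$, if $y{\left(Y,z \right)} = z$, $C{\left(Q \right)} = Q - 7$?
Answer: $1$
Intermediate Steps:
$Z = 1$ ($Z = \sqrt{1} = 1$)
$C{\left(Q \right)} = -7 + Q$
$- y{\left(Z,C{\left(6 \right)} \right)} = - (-7 + 6) = \left(-1\right) \left(-1\right) = 1$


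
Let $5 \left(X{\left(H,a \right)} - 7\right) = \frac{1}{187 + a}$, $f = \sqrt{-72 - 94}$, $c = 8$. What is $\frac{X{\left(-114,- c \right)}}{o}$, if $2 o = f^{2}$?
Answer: $- \frac{6266}{74285} \approx -0.084351$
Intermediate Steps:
$f = i \sqrt{166}$ ($f = \sqrt{-166} = i \sqrt{166} \approx 12.884 i$)
$X{\left(H,a \right)} = 7 + \frac{1}{5 \left(187 + a\right)}$
$o = -83$ ($o = \frac{\left(i \sqrt{166}\right)^{2}}{2} = \frac{1}{2} \left(-166\right) = -83$)
$\frac{X{\left(-114,- c \right)}}{o} = \frac{\frac{1}{5} \frac{1}{187 - 8} \left(6546 + 35 \left(\left(-1\right) 8\right)\right)}{-83} = \frac{6546 + 35 \left(-8\right)}{5 \left(187 - 8\right)} \left(- \frac{1}{83}\right) = \frac{6546 - 280}{5 \cdot 179} \left(- \frac{1}{83}\right) = \frac{1}{5} \cdot \frac{1}{179} \cdot 6266 \left(- \frac{1}{83}\right) = \frac{6266}{895} \left(- \frac{1}{83}\right) = - \frac{6266}{74285}$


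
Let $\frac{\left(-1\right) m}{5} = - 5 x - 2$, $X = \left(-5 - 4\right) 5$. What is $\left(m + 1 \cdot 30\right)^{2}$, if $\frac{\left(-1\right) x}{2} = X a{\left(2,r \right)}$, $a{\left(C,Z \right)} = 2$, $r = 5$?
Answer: $20611600$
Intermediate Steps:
$X = -45$ ($X = \left(-9\right) 5 = -45$)
$x = 180$ ($x = - 2 \left(\left(-45\right) 2\right) = \left(-2\right) \left(-90\right) = 180$)
$m = 4510$ ($m = - 5 \left(\left(-5\right) 180 - 2\right) = - 5 \left(-900 - 2\right) = \left(-5\right) \left(-902\right) = 4510$)
$\left(m + 1 \cdot 30\right)^{2} = \left(4510 + 1 \cdot 30\right)^{2} = \left(4510 + 30\right)^{2} = 4540^{2} = 20611600$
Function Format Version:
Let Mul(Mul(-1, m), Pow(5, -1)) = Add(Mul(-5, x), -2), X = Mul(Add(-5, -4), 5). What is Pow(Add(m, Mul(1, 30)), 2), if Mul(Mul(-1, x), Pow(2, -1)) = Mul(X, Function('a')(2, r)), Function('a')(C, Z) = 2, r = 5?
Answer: 20611600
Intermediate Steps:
X = -45 (X = Mul(-9, 5) = -45)
x = 180 (x = Mul(-2, Mul(-45, 2)) = Mul(-2, -90) = 180)
m = 4510 (m = Mul(-5, Add(Mul(-5, 180), -2)) = Mul(-5, Add(-900, -2)) = Mul(-5, -902) = 4510)
Pow(Add(m, Mul(1, 30)), 2) = Pow(Add(4510, Mul(1, 30)), 2) = Pow(Add(4510, 30), 2) = Pow(4540, 2) = 20611600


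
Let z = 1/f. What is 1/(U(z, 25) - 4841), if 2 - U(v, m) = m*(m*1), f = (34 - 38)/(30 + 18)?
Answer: -1/5464 ≈ -0.00018302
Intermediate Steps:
f = -1/12 (f = -4/48 = -4*1/48 = -1/12 ≈ -0.083333)
z = -12 (z = 1/(-1/12) = -12)
U(v, m) = 2 - m**2 (U(v, m) = 2 - m*m*1 = 2 - m*m = 2 - m**2)
1/(U(z, 25) - 4841) = 1/((2 - 1*25**2) - 4841) = 1/((2 - 1*625) - 4841) = 1/((2 - 625) - 4841) = 1/(-623 - 4841) = 1/(-5464) = -1/5464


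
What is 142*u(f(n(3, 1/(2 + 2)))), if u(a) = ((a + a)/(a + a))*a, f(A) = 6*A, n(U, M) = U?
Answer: 2556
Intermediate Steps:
u(a) = a (u(a) = ((2*a)/((2*a)))*a = ((2*a)*(1/(2*a)))*a = 1*a = a)
142*u(f(n(3, 1/(2 + 2)))) = 142*(6*3) = 142*18 = 2556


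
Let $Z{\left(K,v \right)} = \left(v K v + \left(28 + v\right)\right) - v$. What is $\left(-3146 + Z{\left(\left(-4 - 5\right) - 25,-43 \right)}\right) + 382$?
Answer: $-65602$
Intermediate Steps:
$Z{\left(K,v \right)} = 28 + K v^{2}$ ($Z{\left(K,v \right)} = \left(K v v + \left(28 + v\right)\right) - v = \left(K v^{2} + \left(28 + v\right)\right) - v = \left(28 + v + K v^{2}\right) - v = 28 + K v^{2}$)
$\left(-3146 + Z{\left(\left(-4 - 5\right) - 25,-43 \right)}\right) + 382 = \left(-3146 + \left(28 + \left(\left(-4 - 5\right) - 25\right) \left(-43\right)^{2}\right)\right) + 382 = \left(-3146 + \left(28 + \left(-9 - 25\right) 1849\right)\right) + 382 = \left(-3146 + \left(28 - 62866\right)\right) + 382 = \left(-3146 - 62838\right) + 382 = -65984 + 382 = -65602$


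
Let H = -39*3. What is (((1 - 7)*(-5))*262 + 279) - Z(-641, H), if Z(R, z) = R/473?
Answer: 3850388/473 ≈ 8140.4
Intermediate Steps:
H = -117
Z(R, z) = R/473 (Z(R, z) = R*(1/473) = R/473)
(((1 - 7)*(-5))*262 + 279) - Z(-641, H) = (((1 - 7)*(-5))*262 + 279) - (-641)/473 = (-6*(-5)*262 + 279) - 1*(-641/473) = (30*262 + 279) + 641/473 = (7860 + 279) + 641/473 = 8139 + 641/473 = 3850388/473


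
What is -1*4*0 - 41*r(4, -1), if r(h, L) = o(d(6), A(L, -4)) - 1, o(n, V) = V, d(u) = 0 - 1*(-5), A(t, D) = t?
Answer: 82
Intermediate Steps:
d(u) = 5 (d(u) = 0 + 5 = 5)
r(h, L) = -1 + L (r(h, L) = L - 1 = -1 + L)
-1*4*0 - 41*r(4, -1) = -1*4*0 - 41*(-1 - 1) = -4*0 - 41*(-2) = 0 + 82 = 82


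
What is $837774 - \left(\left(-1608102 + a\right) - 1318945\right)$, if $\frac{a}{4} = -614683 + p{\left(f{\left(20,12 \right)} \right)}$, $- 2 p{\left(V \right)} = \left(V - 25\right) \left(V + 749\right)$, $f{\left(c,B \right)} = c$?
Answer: $6215863$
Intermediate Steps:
$p{\left(V \right)} = - \frac{\left(-25 + V\right) \left(749 + V\right)}{2}$ ($p{\left(V \right)} = - \frac{\left(V - 25\right) \left(V + 749\right)}{2} = - \frac{\left(-25 + V\right) \left(749 + V\right)}{2}$)
$a = -2451042$ ($a = 4 \left(-614683 - \left(- \frac{4245}{2} + 200\right)\right) = 4 \left(-614683 - - \frac{3845}{2}\right) = 4 \left(-614683 + \frac{3845}{2}\right) = 4 \left(- \frac{1225521}{2}\right) = -2451042$)
$837774 - \left(\left(-1608102 + a\right) - 1318945\right) = 837774 - \left(\left(-1608102 - 2451042\right) - 1318945\right) = 837774 - \left(-4059144 - 1318945\right) = 837774 - -5378089 = 837774 + 5378089 = 6215863$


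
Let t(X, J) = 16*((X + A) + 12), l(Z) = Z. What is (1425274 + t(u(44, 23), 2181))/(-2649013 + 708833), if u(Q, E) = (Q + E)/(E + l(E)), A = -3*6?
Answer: -3277963/4462414 ≈ -0.73457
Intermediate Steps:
A = -18
u(Q, E) = (E + Q)/(2*E) (u(Q, E) = (Q + E)/(E + E) = (E + Q)/((2*E)) = (E + Q)*(1/(2*E)) = (E + Q)/(2*E))
t(X, J) = -96 + 16*X (t(X, J) = 16*((X - 18) + 12) = 16*((-18 + X) + 12) = 16*(-6 + X) = -96 + 16*X)
(1425274 + t(u(44, 23), 2181))/(-2649013 + 708833) = (1425274 + (-96 + 16*((½)*(23 + 44)/23)))/(-2649013 + 708833) = (1425274 + (-96 + 16*((½)*(1/23)*67)))/(-1940180) = (1425274 + (-96 + 16*(67/46)))*(-1/1940180) = (1425274 + (-96 + 536/23))*(-1/1940180) = (1425274 - 1672/23)*(-1/1940180) = (32779630/23)*(-1/1940180) = -3277963/4462414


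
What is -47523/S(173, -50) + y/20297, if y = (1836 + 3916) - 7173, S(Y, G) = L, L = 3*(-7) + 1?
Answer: 964545911/405940 ≈ 2376.1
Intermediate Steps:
L = -20 (L = -21 + 1 = -20)
S(Y, G) = -20
y = -1421 (y = 5752 - 7173 = -1421)
-47523/S(173, -50) + y/20297 = -47523/(-20) - 1421/20297 = -47523*(-1/20) - 1421*1/20297 = 47523/20 - 1421/20297 = 964545911/405940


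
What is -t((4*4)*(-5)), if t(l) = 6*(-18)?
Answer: 108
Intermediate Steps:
t(l) = -108
-t((4*4)*(-5)) = -1*(-108) = 108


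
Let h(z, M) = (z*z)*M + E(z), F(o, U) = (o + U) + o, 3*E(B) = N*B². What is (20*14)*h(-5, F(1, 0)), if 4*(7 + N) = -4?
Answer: -14000/3 ≈ -4666.7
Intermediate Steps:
N = -8 (N = -7 + (¼)*(-4) = -7 - 1 = -8)
E(B) = -8*B²/3 (E(B) = (-8*B²)/3 = -8*B²/3)
F(o, U) = U + 2*o (F(o, U) = (U + o) + o = U + 2*o)
h(z, M) = -8*z²/3 + M*z² (h(z, M) = (z*z)*M - 8*z²/3 = z²*M - 8*z²/3 = M*z² - 8*z²/3 = -8*z²/3 + M*z²)
(20*14)*h(-5, F(1, 0)) = (20*14)*((-5)²*(-8/3 + (0 + 2*1))) = 280*(25*(-8/3 + (0 + 2))) = 280*(25*(-8/3 + 2)) = 280*(25*(-⅔)) = 280*(-50/3) = -14000/3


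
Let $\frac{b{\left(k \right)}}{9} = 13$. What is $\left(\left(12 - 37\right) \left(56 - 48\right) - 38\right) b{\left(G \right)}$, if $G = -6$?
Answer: $-27846$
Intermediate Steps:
$b{\left(k \right)} = 117$ ($b{\left(k \right)} = 9 \cdot 13 = 117$)
$\left(\left(12 - 37\right) \left(56 - 48\right) - 38\right) b{\left(G \right)} = \left(\left(12 - 37\right) \left(56 - 48\right) - 38\right) 117 = \left(\left(-25\right) 8 - 38\right) 117 = \left(-200 - 38\right) 117 = \left(-238\right) 117 = -27846$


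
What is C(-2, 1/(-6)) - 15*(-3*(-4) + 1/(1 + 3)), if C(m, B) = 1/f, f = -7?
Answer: -5149/28 ≈ -183.89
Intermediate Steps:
C(m, B) = -1/7 (C(m, B) = 1/(-7) = -1/7)
C(-2, 1/(-6)) - 15*(-3*(-4) + 1/(1 + 3)) = -1/7 - 15*(-3*(-4) + 1/(1 + 3)) = -1/7 - 15*(12 + 1/4) = -1/7 - 15*49/4 = -1/7 - 735/4 = -5149/28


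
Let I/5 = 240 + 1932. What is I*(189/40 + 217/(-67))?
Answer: 2162769/134 ≈ 16140.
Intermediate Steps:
I = 10860 (I = 5*(240 + 1932) = 5*2172 = 10860)
I*(189/40 + 217/(-67)) = 10860*(189/40 + 217/(-67)) = 10860*(189*(1/40) + 217*(-1/67)) = 10860*(189/40 - 217/67) = 10860*(3983/2680) = 2162769/134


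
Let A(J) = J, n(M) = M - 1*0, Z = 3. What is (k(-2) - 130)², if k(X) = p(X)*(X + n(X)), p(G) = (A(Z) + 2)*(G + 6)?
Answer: 44100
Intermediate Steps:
n(M) = M (n(M) = M + 0 = M)
p(G) = 30 + 5*G (p(G) = (3 + 2)*(G + 6) = 5*(6 + G) = 30 + 5*G)
k(X) = 2*X*(30 + 5*X) (k(X) = (30 + 5*X)*(X + X) = (30 + 5*X)*(2*X) = 2*X*(30 + 5*X))
(k(-2) - 130)² = (10*(-2)*(6 - 2) - 130)² = (10*(-2)*4 - 130)² = (-80 - 130)² = (-210)² = 44100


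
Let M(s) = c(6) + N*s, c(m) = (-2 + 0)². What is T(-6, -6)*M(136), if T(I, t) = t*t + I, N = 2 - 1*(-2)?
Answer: 16440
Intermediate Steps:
c(m) = 4 (c(m) = (-2)² = 4)
N = 4 (N = 2 + 2 = 4)
T(I, t) = I + t² (T(I, t) = t² + I = I + t²)
M(s) = 4 + 4*s
T(-6, -6)*M(136) = (-6 + (-6)²)*(4 + 4*136) = (-6 + 36)*(4 + 544) = 30*548 = 16440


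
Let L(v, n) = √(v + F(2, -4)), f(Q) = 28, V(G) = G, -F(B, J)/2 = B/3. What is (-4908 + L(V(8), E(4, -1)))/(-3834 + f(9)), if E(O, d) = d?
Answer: 2454/1903 - √15/5709 ≈ 1.2889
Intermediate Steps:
F(B, J) = -2*B/3
L(v, n) = √(-4/3 + v) (L(v, n) = √(v - ⅔*2) = √(v - 4/3) = √(-4/3 + v))
(-4908 + L(V(8), E(4, -1)))/(-3834 + f(9)) = (-4908 + √(-12 + 9*8)/3)/(-3834 + 28) = (-4908 + √(-12 + 72)/3)/(-3806) = (-4908 + √60/3)*(-1/3806) = (-4908 + (2*√15)/3)*(-1/3806) = (-4908 + 2*√15/3)*(-1/3806) = 2454/1903 - √15/5709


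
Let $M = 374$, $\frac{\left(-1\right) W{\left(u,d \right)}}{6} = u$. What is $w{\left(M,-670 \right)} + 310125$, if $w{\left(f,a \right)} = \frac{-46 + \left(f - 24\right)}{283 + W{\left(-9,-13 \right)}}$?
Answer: $\frac{104512429}{337} \approx 3.1013 \cdot 10^{5}$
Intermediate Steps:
$W{\left(u,d \right)} = - 6 u$
$w{\left(f,a \right)} = - \frac{70}{337} + \frac{f}{337}$ ($w{\left(f,a \right)} = \frac{-46 + \left(f - 24\right)}{283 - -54} = \frac{-46 + \left(f - 24\right)}{283 + 54} = \frac{-46 + \left(-24 + f\right)}{337} = \left(-70 + f\right) \frac{1}{337} = - \frac{70}{337} + \frac{f}{337}$)
$w{\left(M,-670 \right)} + 310125 = \left(- \frac{70}{337} + \frac{1}{337} \cdot 374\right) + 310125 = \left(- \frac{70}{337} + \frac{374}{337}\right) + 310125 = \frac{304}{337} + 310125 = \frac{104512429}{337}$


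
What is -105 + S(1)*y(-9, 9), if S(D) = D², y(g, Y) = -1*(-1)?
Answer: -104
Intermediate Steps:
y(g, Y) = 1
-105 + S(1)*y(-9, 9) = -105 + 1²*1 = -105 + 1*1 = -105 + 1 = -104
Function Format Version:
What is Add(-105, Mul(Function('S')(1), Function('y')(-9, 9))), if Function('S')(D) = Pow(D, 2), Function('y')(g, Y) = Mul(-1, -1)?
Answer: -104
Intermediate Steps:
Function('y')(g, Y) = 1
Add(-105, Mul(Function('S')(1), Function('y')(-9, 9))) = Add(-105, Mul(Pow(1, 2), 1)) = Add(-105, Mul(1, 1)) = Add(-105, 1) = -104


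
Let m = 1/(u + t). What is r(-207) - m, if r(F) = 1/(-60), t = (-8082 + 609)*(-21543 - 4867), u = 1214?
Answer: -49340801/2960447160 ≈ -0.016667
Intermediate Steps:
t = 197361930 (t = -7473*(-26410) = 197361930)
m = 1/197363144 (m = 1/(1214 + 197361930) = 1/197363144 ≈ 5.0668e-9)
r(F) = -1/60
r(-207) - m = -1/60 - 1*1/197363144 = -1/60 - 1/197363144 = -49340801/2960447160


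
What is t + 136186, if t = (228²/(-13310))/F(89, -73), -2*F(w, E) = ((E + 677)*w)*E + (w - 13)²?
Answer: 887831665208494/6519257965 ≈ 1.3619e+5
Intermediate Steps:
F(w, E) = -(-13 + w)²/2 - E*w*(677 + E)/2 (F(w, E) = -(((E + 677)*w)*E + (w - 13)²)/2 = -(((677 + E)*w)*E + (-13 + w)²)/2 = -((w*(677 + E))*E + (-13 + w)²)/2 = -(E*w*(677 + E) + (-13 + w)²)/2 = -((-13 + w)² + E*w*(677 + E))/2 = -(-13 + w)²/2 - E*w*(677 + E)/2)
t = -12996/6519257965 (t = (228²/(-13310))/(-(-13 + 89)²/2 - 677/2*(-73)*89 - ½*89*(-73)²) = (51984*(-1/13310))/(-½*76² + 4398469/2 - ½*89*5329) = -25992/(6655*(-½*5776 + 4398469/2 - 474281/2)) = -25992/(6655*(-2888 + 4398469/2 - 474281/2)) = -25992/6655/1959206 = -25992/6655*1/1959206 = -12996/6519257965 ≈ -1.9935e-6)
t + 136186 = -12996/6519257965 + 136186 = 887831665208494/6519257965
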